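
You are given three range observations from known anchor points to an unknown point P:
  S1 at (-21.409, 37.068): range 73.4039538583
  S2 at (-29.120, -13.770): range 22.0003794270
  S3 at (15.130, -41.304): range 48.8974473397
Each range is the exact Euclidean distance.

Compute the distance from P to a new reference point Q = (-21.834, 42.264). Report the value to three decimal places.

eq1: (x + 21.409)² + (y − 37.068)² = 73.4039538583²
eq2: (x + 29.120)² + (y + 13.770)² = 22.0003794270²
eq3: (x − 15.130)² + (y + 41.304)² = 48.8974473397²
eq1−eq2, eq1−eq3 (x²,y² cancel):
  -15.422·x − 101.676·y = 4109.329142
  73.078·x − 156.744·y = 3099.735497
det = -15.422·-156.744 − -101.676·73.078 = 9847.584696
x = (4109.329142·-156.744 − -101.676·3099.735497) / 9847.584696 = -33.403519
y = (-15.422·3099.735497 − 4109.329142·73.078) / 9847.584696 = -35.349346
|P − Q| = √((-33.403519 − -21.834)² + (-35.349346 − 42.264)²) = 78.470919

78.471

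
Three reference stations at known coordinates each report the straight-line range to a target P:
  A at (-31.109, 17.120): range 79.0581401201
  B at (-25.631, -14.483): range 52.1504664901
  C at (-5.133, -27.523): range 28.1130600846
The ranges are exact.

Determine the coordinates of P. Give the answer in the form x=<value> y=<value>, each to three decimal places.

eq1: (x + 31.109)² + (y − 17.120)² = 79.0581401201²
eq2: (x + 25.631)² + (y + 14.483)² = 52.1504664901²
eq3: (x + 5.133)² + (y + 27.523)² = 28.1130600846²
eq3−eq1, eq3−eq2 (x²,y² cancel):
  -51.952·x + 89.286·y = -4982.844309
  -40.996·x + 26.080·y = -1846.484776
det = -51.952·26.080 − 89.286·-40.996 = 2305.460696
x = (-4982.844309·26.080 − 89.286·-1846.484776) / 2305.460696 = 15.143464
y = (-51.952·-1846.484776 − -4982.844309·-40.996) / 2305.460696 = -46.996294

x=15.143 y=-46.996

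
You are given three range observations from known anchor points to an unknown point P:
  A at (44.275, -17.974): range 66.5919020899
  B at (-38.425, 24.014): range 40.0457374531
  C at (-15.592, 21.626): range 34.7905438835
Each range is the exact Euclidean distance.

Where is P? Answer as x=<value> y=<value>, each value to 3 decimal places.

x=-22.096 y=-12.551

eq1: (x − 44.275)² + (y + 17.974)² = 66.5919020899²
eq2: (x + 38.425)² + (y − 24.014)² = 40.0457374531²
eq3: (x + 15.592)² + (y − 21.626)² = 34.7905438835²
eq1−eq2, eq1−eq3 (x²,y² cancel):
  -165.400·x + 83.976·y = 2600.632856
  -119.734·x + 79.200·y = 1651.553519
det = -165.400·79.200 − 83.976·-119.734 = -3044.897616
x = (2600.632856·79.200 − 83.976·1651.553519) / -3044.897616 = -22.095739
y = (-165.400·1651.553519 − 2600.632856·-119.734) / -3044.897616 = -12.551234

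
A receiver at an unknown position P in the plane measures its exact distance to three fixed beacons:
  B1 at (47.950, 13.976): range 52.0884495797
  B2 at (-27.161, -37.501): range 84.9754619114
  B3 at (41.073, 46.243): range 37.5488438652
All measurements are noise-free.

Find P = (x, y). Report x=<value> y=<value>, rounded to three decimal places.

x=3.809 y=41.630

eq1: (x − 47.950)² + (y − 13.976)² = 52.0884495797²
eq2: (x + 27.161)² + (y + 37.501)² = 84.9754619114²
eq3: (x − 41.073)² + (y − 46.243)² = 37.5488438652²
eq3−eq1, eq3−eq2 (x²,y² cancel):
  13.754·x − 64.534·y = -2634.166206
  -136.468·x − 167.488·y = -7492.274907
det = 13.754·-167.488 − -64.534·-136.468 = -11110.455864
x = (-2634.166206·-167.488 − -64.534·-7492.274907) / -11110.455864 = 3.808596
y = (13.754·-7492.274907 − -2634.166206·-136.468) / -11110.455864 = 41.629988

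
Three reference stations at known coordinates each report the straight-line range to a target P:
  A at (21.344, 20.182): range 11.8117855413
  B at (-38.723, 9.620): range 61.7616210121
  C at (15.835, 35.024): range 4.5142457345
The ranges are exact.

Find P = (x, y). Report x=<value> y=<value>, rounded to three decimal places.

x=18.939 y=31.746

eq1: (x − 21.344)² + (y − 20.182)² = 11.8117855413²
eq2: (x + 38.723)² + (y − 9.620)² = 61.7616210121²
eq3: (x − 15.835)² + (y − 35.024)² = 4.5142457345²
eq3−eq2, eq3−eq1 (x²,y² cancel):
  -109.116·x − 50.808·y = -3679.532087
  11.018·x − 29.684·y = -733.688204
det = -109.116·-29.684 − -50.808·11.018 = 3798.801888
x = (-3679.532087·-29.684 − -50.808·-733.688204) / 3798.801888 = 18.939129
y = (-109.116·-733.688204 − -3679.532087·11.018) / 3798.801888 = 31.746380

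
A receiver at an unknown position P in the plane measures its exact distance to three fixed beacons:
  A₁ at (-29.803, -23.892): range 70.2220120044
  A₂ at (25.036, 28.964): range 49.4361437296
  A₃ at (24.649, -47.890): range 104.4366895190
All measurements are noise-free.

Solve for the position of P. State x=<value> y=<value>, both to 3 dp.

eq1: (x + 29.803)² + (y + 23.892)² = 70.2220120044²
eq2: (x − 25.036)² + (y − 28.964)² = 49.4361437296²
eq3: (x − 24.649)² + (y + 47.890)² = 104.4366895190²
eq1−eq3, eq1−eq2 (x²,y² cancel):
  108.904·x − 47.996·y = -4533.912320
  109.678·x + 105.712·y = 2493.866782
det = 108.904·105.712 − -47.996·109.678 = 16776.564936
x = (-4533.912320·105.712 − -47.996·2493.866782) / 16776.564936 = -21.434263
y = (108.904·2493.866782 − -4533.912320·109.678) / 16776.564936 = 45.829555

x=-21.434 y=45.830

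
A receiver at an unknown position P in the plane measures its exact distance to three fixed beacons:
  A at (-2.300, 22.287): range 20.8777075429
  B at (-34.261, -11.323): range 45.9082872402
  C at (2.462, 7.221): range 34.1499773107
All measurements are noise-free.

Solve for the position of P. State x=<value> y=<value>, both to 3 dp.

x=-20.520 y=32.481

eq1: (x + 2.300)² + (y − 22.287)² = 20.8777075429²
eq2: (x + 34.261)² + (y + 11.323)² = 45.9082872402²
eq3: (x − 2.462)² + (y − 7.221)² = 34.1499773107²
eq3−eq2, eq3−eq1 (x²,y² cancel):
  -73.446·x − 37.088·y = 302.472278
  -9.524·x + 30.132·y = 1174.138362
det = -73.446·30.132 − -37.088·-9.524 = -2566.300984
x = (302.472278·30.132 − -37.088·1174.138362) / -2566.300984 = -20.520016
y = (-73.446·1174.138362 − 302.472278·-9.524) / -2566.300984 = 32.480610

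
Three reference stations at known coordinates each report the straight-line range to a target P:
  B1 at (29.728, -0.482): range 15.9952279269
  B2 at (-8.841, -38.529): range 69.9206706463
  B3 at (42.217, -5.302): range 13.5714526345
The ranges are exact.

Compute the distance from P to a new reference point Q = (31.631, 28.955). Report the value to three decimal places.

23.698

eq1: (x − 29.728)² + (y + 0.482)² = 15.9952279269²
eq2: (x + 8.841)² + (y + 38.529)² = 69.9206706463²
eq3: (x − 42.217)² + (y + 5.302)² = 13.5714526345²
eq1−eq3, eq1−eq2 (x²,y² cancel):
  24.978·x − 9.640·y = 998.062975
  -77.138·x − 76.094·y = -3954.392053
det = 24.978·-76.094 − -9.640·-77.138 = -2644.286252
x = (998.062975·-76.094 − -9.640·-3954.392053) / -2644.286252 = 43.137139
y = (24.978·-3954.392053 − 998.062975·-77.138) / -2644.286252 = 8.238224
|P − Q| = √((43.137139 − 31.631)² + (8.238224 − 28.955)²) = 23.697596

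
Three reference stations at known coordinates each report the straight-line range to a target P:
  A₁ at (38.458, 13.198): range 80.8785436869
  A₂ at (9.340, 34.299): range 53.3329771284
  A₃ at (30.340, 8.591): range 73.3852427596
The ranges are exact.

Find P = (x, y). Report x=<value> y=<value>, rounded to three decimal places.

eq1: (x − 38.458)² + (y − 13.198)² = 80.8785436869²
eq2: (x − 9.340)² + (y − 34.299)² = 53.3329771284²
eq3: (x − 30.340)² + (y − 8.591)² = 73.3852427596²
eq2−eq3, eq2−eq1 (x²,y² cancel):
  42.000·x − 51.416·y = -2810.323526
  58.236·x − 42.202·y = -3307.384413
det = 42.000·-42.202 − -51.416·58.236 = 1221.778176
x = (-2810.323526·-42.202 − -51.416·-3307.384413) / 1221.778176 = -42.111739
y = (42.000·-3307.384413 − -2810.323526·58.236) / 1221.778176 = 20.258878

x=-42.112 y=20.259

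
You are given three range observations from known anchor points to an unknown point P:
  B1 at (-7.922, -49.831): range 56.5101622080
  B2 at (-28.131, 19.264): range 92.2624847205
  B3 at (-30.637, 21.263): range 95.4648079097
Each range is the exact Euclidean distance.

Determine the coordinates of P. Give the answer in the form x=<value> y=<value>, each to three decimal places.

x=46.574 y=-34.879

eq1: (x + 7.922)² + (y + 49.831)² = 56.5101622080²
eq2: (x + 28.131)² + (y − 19.264)² = 92.2624847205²
eq3: (x + 30.637)² + (y − 21.263)² = 95.4648079097²
eq1−eq2, eq1−eq3 (x²,y² cancel):
  -40.418·x + 138.190·y = -6702.399442
  -45.430·x + 142.188·y = -7075.276823
det = -40.418·142.188 − 138.190·-45.430 = 531.017116
x = (-6702.399442·142.188 − 138.190·-7075.276823) / 531.017116 = 46.574266
y = (-40.418·-7075.276823 − -6702.399442·-45.430) / 531.017116 = -34.879230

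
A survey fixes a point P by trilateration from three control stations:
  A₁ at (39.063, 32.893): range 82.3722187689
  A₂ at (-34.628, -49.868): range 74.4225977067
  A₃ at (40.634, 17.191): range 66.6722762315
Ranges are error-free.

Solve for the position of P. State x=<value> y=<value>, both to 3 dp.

x=39.794 y=-49.476

eq1: (x − 39.063)² + (y − 32.893)² = 82.3722187689²
eq2: (x + 34.628)² + (y + 49.868)² = 74.4225977067²
eq3: (x − 40.634)² + (y − 17.191)² = 66.6722762315²
eq1−eq2, eq1−eq3 (x²,y² cancel):
  -147.382·x − 165.522·y = 2324.507765
  3.142·x − 31.404·y = 1678.775026
det = -147.382·-31.404 − -165.522·3.142 = 5148.454452
x = (2324.507765·-31.404 − -165.522·1678.775026) / 5148.454452 = 39.793565
y = (-147.382·1678.775026 − 2324.507765·3.142) / 5148.454452 = -49.475979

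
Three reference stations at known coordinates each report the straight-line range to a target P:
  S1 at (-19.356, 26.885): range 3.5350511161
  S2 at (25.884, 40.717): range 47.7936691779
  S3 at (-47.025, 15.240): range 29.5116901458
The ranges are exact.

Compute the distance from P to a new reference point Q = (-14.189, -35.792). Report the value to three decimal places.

59.379

eq1: (x + 19.356)² + (y − 26.885)² = 3.5350511161²
eq2: (x − 25.884)² + (y − 40.717)² = 47.7936691779²
eq3: (x + 47.025)² + (y − 15.240)² = 29.5116901458²
eq1−eq2, eq1−eq3 (x²,y² cancel):
  90.480·x + 27.664·y = -1041.340643
  -55.338·x − 23.290·y = 487.706995
det = 90.480·-23.290 − 27.664·-55.338 = -576.408768
x = (-1041.340643·-23.290 − 27.664·487.706995) / -576.408768 = -18.668865
y = (90.480·487.706995 − -1041.340643·-55.338) / -576.408768 = 23.417374
|P − Q| = √((-18.668865 − -14.189)² + (23.417374 − -35.792)²) = 59.378608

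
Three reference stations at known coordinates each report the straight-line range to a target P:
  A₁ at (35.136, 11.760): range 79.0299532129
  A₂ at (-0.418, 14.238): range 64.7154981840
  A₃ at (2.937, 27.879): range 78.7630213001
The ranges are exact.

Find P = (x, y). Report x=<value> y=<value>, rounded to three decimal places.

eq1: (x − 35.136)² + (y − 11.760)² = 79.0299532129²
eq2: (x + 0.418)² + (y − 14.238)² = 64.7154981840²
eq3: (x − 2.937)² + (y − 27.879)² = 78.7630213001²
eq3−eq2, eq3−eq1 (x²,y² cancel):
  -6.710·x − 27.282·y = 1432.548577
  64.398·x − 32.238·y = 544.851505
det = -6.710·-32.238 − -27.282·64.398 = 1973.223216
x = (1432.548577·-32.238 − -27.282·544.851505) / 1973.223216 = -15.871424
y = (-6.710·544.851505 − 1432.548577·64.398) / 1973.223216 = -48.605356

x=-15.871 y=-48.605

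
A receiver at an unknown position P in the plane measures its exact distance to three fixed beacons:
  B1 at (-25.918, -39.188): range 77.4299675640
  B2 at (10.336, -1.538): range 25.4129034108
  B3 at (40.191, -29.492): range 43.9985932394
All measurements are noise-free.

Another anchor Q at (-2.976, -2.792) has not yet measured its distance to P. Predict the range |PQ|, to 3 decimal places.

eq1: (x + 25.918)² + (y + 39.188)² = 77.4299675640²
eq2: (x − 10.336)² + (y + 1.538)² = 25.4129034108²
eq3: (x − 40.191)² + (y + 29.492)² = 43.9985932394²
eq1−eq3, eq1−eq2 (x²,y² cancel):
  132.218·x + 19.392·y = 4337.176147
  72.508·x + 75.300·y = 3251.340489
det = 132.218·75.300 − 19.392·72.508 = 8549.940264
x = (4337.176147·75.300 − 19.392·3251.340489) / 8549.940264 = 30.823533
y = (132.218·3251.340489 − 4337.176147·72.508) / 8549.940264 = 13.497845
|P − Q| = √((30.823533 − -2.976)² + (13.497845 − -2.792)²) = 37.520228

37.520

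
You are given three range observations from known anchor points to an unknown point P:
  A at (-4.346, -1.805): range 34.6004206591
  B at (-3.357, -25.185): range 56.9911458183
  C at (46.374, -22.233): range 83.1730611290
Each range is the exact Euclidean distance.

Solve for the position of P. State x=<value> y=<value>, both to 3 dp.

x=-18.560 y=29.741

eq1: (x + 4.346)² + (y + 1.805)² = 34.6004206591²
eq2: (x + 3.357)² + (y + 25.185)² = 56.9911458183²
eq3: (x − 46.374)² + (y + 22.233)² = 83.1730611290²
eq3−eq1, eq3−eq2 (x²,y² cancel):
  -101.440·x + 40.856·y = 3097.860564
  -99.462·x − 5.904·y = 1670.466905
det = -101.440·-5.904 − 40.856·-99.462 = 4662.521232
x = (3097.860564·-5.904 − 40.856·1670.466905) / 4662.521232 = -18.560423
y = (-101.440·1670.466905 − 3097.860564·-99.462) / 4662.521232 = 29.740829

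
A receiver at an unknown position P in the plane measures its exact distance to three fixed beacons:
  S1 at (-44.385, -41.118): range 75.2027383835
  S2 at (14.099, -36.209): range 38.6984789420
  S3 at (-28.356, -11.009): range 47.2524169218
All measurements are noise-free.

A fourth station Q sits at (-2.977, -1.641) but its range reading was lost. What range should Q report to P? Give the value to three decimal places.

eq1: (x + 44.385)² + (y + 41.118)² = 75.2027383835²
eq2: (x − 14.099)² + (y + 36.209)² = 38.6984789420²
eq3: (x + 28.356)² + (y + 11.009)² = 47.2524169218²
eq2−eq1, eq2−eq3 (x²,y² cancel):
  -116.968·x − 9.818·y = -2007.034921
  -84.910·x + 50.400·y = -1319.831298
det = -116.968·50.400 − -9.818·-84.910 = -6728.833580
x = (-2007.034921·50.400 − -9.818·-1319.831298) / -6728.833580 = 16.958759
y = (-116.968·-1319.831298 − -2007.034921·-84.910) / -6728.833580 = 2.383668
|P − Q| = √((16.958759 − -2.977)² + (2.383668 − -1.641)²) = 20.337955

20.338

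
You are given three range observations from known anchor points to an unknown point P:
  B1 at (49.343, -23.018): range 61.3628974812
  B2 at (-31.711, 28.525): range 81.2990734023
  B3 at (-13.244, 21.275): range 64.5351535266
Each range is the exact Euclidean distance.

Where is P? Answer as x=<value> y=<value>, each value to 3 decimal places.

x=48.993 y=38.344

eq1: (x − 49.343)² + (y + 23.018)² = 61.3628974812²
eq2: (x + 31.711)² + (y − 28.525)² = 81.2990734023²
eq3: (x + 13.244)² + (y − 21.275)² = 64.5351535266²
eq3−eq2, eq3−eq1 (x²,y² cancel):
  -36.934·x + 14.500·y = -1253.519310
  125.174·x − 88.586·y = 2735.911665
det = -36.934·-88.586 − 14.500·125.174 = 1456.812324
x = (-1253.519310·-88.586 − 14.500·2735.911665) / 1456.812324 = 48.992956
y = (-36.934·2735.911665 − -1253.519310·125.174) / 1456.812324 = 38.343899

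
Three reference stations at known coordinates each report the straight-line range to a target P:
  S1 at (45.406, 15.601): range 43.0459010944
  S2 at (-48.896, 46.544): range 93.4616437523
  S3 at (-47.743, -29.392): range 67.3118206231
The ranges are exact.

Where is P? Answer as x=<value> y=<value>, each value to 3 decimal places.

x=18.613 y=-18.090

eq1: (x − 45.406)² + (y − 15.601)² = 43.0459010944²
eq2: (x + 48.896)² + (y − 46.544)² = 93.4616437523²
eq3: (x + 47.743)² + (y + 29.392)² = 67.3118206231²
eq1−eq3, eq1−eq2 (x²,y² cancel):
  -186.298·x − 89.986·y = -1839.743919
  -188.604·x + 61.886·y = -4630.062537
det = -186.298·61.886 − -89.986·-188.604 = -28500.957572
x = (-1839.743919·61.886 − -89.986·-4630.062537) / -28500.957572 = 18.613241
y = (-186.298·-4630.062537 − -1839.743919·-188.604) / -28500.957572 = -18.090211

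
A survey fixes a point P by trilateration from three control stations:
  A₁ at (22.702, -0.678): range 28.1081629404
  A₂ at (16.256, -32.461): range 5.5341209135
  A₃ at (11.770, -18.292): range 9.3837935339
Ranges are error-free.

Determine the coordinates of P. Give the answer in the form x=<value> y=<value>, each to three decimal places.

eq1: (x − 22.702)² + (y + 0.678)² = 28.1081629404²
eq2: (x − 16.256)² + (y + 32.461)² = 5.5341209135²
eq3: (x − 11.770)² + (y + 18.292)² = 9.3837935339²
eq1−eq3, eq1−eq2 (x²,y² cancel):
  -21.864·x − 35.228·y = 659.302919
  -12.892·x − 63.566·y = 1561.575899
det = -21.864·-63.566 − -35.228·-12.892 = 935.647648
x = (659.302919·-63.566 − -35.228·1561.575899) / 935.647648 = 14.003077
y = (-21.864·1561.575899 − 659.302919·-12.892) / 935.647648 = -27.406217

x=14.003 y=-27.406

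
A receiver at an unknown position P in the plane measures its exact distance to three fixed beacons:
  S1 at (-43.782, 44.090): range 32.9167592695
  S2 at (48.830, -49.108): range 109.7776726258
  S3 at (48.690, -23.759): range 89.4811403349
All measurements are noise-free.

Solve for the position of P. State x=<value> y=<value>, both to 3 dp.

x=-10.883 y=43.009

eq1: (x + 43.782)² + (y − 44.090)² = 32.9167592695²
eq2: (x − 48.830)² + (y + 49.108)² = 109.7776726258²
eq3: (x − 48.690)² + (y + 23.759)² = 89.4811403349²
eq3−eq2, eq3−eq1 (x²,y² cancel):
  0.280·x − 50.698·y = -2183.504549
  -184.944·x + 135.698·y = 7848.946878
det = 0.280·135.698 − -50.698·-184.944 = -9338.295472
x = (-2183.504549·135.698 − -50.698·7848.946878) / -9338.295472 = -10.883004
y = (0.280·7848.946878 − -2183.504549·-184.944) / -9338.295472 = 43.008744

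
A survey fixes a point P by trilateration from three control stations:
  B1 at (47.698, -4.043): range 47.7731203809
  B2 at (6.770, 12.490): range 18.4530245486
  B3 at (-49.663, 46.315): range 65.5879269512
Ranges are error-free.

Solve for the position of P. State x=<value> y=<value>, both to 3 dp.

x=13.752 y=29.571

eq1: (x − 47.698)² + (y + 4.043)² = 47.7731203809²
eq2: (x − 6.770)² + (y − 12.490)² = 18.4530245486²
eq3: (x + 49.663)² + (y − 46.315)² = 65.5879269512²
eq2−eq3, eq2−eq1 (x²,y² cancel):
  -112.866·x + 67.650·y = 448.397747
  81.856·x − 33.066·y = 147.855137
det = -112.866·-33.066 − 67.650·81.856 = -1805.531244
x = (448.397747·-33.066 − 67.650·147.855137) / -1805.531244 = 13.751698
y = (-112.866·147.855137 − 448.397747·81.856) / -1805.531244 = 29.571277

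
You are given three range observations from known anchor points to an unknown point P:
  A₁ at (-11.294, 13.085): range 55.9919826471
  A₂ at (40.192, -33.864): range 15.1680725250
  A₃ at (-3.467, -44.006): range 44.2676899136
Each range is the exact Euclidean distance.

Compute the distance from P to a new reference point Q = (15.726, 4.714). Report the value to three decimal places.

eq1: (x + 11.294)² + (y − 13.085)² = 55.9919826471²
eq2: (x − 40.192)² + (y + 33.864)² = 15.1680725250²
eq3: (x + 3.467)² + (y + 44.006)² = 44.2676899136²
eq1−eq3, eq1−eq2 (x²,y² cancel):
  15.654·x − 114.182·y = 2825.250214
  102.972·x − 93.898·y = 5368.427396
det = 15.654·-93.898 − -114.182·102.972 = 10287.669612
x = (2825.250214·-93.898 − -114.182·5368.427396) / 10287.669612 = 33.797006
y = (15.654·5368.427396 − 2825.250214·102.972) / 10287.669612 = -20.109929
|P − Q| = √((33.797006 − 15.726)² + (-20.109929 − 4.714)²) = 30.704864

30.705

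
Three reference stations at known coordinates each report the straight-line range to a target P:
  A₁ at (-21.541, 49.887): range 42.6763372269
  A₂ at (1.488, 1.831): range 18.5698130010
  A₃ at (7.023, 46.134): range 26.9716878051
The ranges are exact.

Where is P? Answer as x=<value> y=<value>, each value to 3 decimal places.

eq1: (x + 21.541)² + (y − 49.887)² = 42.6763372269²
eq2: (x − 1.488)² + (y − 1.831)² = 18.5698130010²
eq3: (x − 7.023)² + (y − 46.134)² = 26.9716878051²
eq1−eq2, eq1−eq3 (x²,y² cancel):
  46.058·x − 96.112·y = -1470.728941
  57.128·x − 7.506·y = 318.738851
det = 46.058·-7.506 − -96.112·57.128 = 5144.974988
x = (-1470.728941·-7.506 − -96.112·318.738851) / 5144.974988 = 8.099927
y = (46.058·318.738851 − -1470.728941·57.128) / 5144.974988 = 19.183821

x=8.100 y=19.184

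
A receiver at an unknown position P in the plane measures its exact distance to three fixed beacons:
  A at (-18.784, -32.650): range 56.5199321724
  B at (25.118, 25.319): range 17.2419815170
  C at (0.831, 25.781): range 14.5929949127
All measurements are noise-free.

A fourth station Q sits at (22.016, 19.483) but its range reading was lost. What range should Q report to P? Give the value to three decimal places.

eq1: (x + 18.784)² + (y + 32.650)² = 56.5199321724²
eq2: (x − 25.118)² + (y − 25.319)² = 17.2419815170²
eq3: (x − 0.831)² + (y − 25.781)² = 14.5929949127²
eq3−eq1, eq3−eq2 (x²,y² cancel):
  -39.230·x − 116.862·y = -2228.036598
  48.574·x − 0.924·y = 522.284737
det = -39.230·-0.924 − -116.862·48.574 = 5712.703308
x = (-2228.036598·-0.924 − -116.862·522.284737) / 5712.703308 = 11.044499
y = (-39.230·522.284737 − -2228.036598·48.574) / 5712.703308 = 15.357951
|P − Q| = √((11.044499 − 22.016)² + (15.357951 − 19.483)²) = 11.721342

11.721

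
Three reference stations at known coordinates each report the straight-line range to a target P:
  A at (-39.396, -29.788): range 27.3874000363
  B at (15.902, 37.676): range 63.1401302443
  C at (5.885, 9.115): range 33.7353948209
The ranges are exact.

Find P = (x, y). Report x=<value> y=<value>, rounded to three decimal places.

x=-14.969 y=-17.403

eq1: (x + 39.396)² + (y + 29.788)² = 27.3874000363²
eq2: (x − 15.902)² + (y − 37.676)² = 63.1401302443²
eq3: (x − 5.885)² + (y − 9.115)² = 33.7353948209²
eq2−eq1, eq2−eq3 (x²,y² cancel):
  -110.596·x − 134.928·y = 4003.621547
  -20.034·x − 57.122·y = 1293.961054
det = -110.596·-57.122 − -134.928·-20.034 = 3614.317160
x = (4003.621547·-57.122 − -134.928·1293.961054) / 3614.317160 = -14.969160
y = (-110.596·1293.961054 − 4003.621547·-20.034) / 3614.317160 = -17.402558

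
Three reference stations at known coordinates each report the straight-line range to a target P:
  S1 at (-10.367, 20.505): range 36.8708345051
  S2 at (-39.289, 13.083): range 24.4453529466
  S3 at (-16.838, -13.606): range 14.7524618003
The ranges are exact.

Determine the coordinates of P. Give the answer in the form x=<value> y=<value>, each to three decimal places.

x=-31.133 y=-9.962

eq1: (x + 10.367)² + (y − 20.505)² = 36.8708345051²
eq2: (x + 39.289)² + (y − 13.083)² = 24.4453529466²
eq3: (x + 16.838)² + (y + 13.606)² = 14.7524618003²
eq3−eq1, eq3−eq2 (x²,y² cancel):
  12.942·x + 68.222·y = -1082.535074
  -44.902·x + 53.378·y = 866.208778
det = 12.942·53.378 − 68.222·-44.902 = 3754.122320
x = (-1082.535074·53.378 − 68.222·866.208778) / 3754.122320 = -31.133256
y = (12.942·866.208778 − -1082.535074·-44.902) / 3754.122320 = -9.961720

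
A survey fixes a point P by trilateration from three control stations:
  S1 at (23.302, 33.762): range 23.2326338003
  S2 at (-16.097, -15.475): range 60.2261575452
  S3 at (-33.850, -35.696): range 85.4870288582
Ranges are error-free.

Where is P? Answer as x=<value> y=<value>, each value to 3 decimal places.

x=1.613 y=42.088

eq1: (x − 23.302)² + (y − 33.762)² = 23.2326338003²
eq2: (x + 16.097)² + (y + 15.475)² = 60.2261575452²
eq3: (x + 33.850)² + (y + 35.696)² = 85.4870288582²
eq2−eq1, eq2−eq3 (x²,y² cancel):
  78.798·x + 98.474·y = 4271.701593
  -35.506·x − 40.442·y = -1759.404168
det = 78.798·-40.442 − 98.474·-35.506 = 309.669128
x = (4271.701593·-40.442 − 98.474·-1759.404168) / 309.669128 = 1.612722
y = (78.798·-1759.404168 − 4271.701593·-35.506) / 309.669128 = 42.088494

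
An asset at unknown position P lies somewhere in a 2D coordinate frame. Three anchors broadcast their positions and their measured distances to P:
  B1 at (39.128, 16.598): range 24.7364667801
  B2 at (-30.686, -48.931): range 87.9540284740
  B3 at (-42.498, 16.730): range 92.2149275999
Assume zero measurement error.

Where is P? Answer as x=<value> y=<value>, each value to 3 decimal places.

x=46.617 y=-6.977

eq1: (x − 39.128)² + (y − 16.598)² = 24.7364667801²
eq2: (x + 30.686)² + (y + 48.931)² = 87.9540284740²
eq3: (x + 42.498)² + (y − 16.730)² = 92.2149275999²
eq3−eq2, eq3−eq1 (x²,y² cancel):
  23.624·x − 131.322·y = 2017.582200
  163.252·x − 0.264·y = 7612.221167
det = 23.624·-0.264 − -131.322·163.252 = 21432.342408
x = (2017.582200·-0.264 − -131.322·7612.221167) / 21432.342408 = 46.617371
y = (23.624·7612.221167 − 2017.582200·163.252) / 21432.342408 = -6.977456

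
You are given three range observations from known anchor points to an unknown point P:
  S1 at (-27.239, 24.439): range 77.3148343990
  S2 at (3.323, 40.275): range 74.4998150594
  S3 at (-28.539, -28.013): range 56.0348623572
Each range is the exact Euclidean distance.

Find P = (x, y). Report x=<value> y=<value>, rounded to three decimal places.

x=27.453 y=-30.209

eq1: (x + 27.239)² + (y − 24.439)² = 77.3148343990²
eq2: (x − 3.323)² + (y − 40.275)² = 74.4998150594²
eq3: (x + 28.539)² + (y + 28.013)² = 56.0348623572²
eq3−eq2, eq3−eq1 (x²,y² cancel):
  63.724·x + 136.576·y = -2376.401380
  2.600·x + 104.904·y = -3097.652667
det = 63.724·104.904 − 136.576·2.600 = 6329.804896
x = (-2376.401380·104.904 − 136.576·-3097.652667) / 6329.804896 = 27.452821
y = (63.724·-3097.652667 − -2376.401380·2.600) / 6329.804896 = -30.208858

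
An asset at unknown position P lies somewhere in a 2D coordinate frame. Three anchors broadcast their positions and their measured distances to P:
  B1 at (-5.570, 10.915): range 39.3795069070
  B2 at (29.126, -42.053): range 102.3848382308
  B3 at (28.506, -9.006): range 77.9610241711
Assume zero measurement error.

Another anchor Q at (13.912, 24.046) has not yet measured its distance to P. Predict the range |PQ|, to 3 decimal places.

48.738

eq1: (x + 5.570)² + (y − 10.915)² = 39.3795069070²
eq2: (x − 29.126)² + (y + 42.053)² = 102.3848382308²
eq3: (x − 28.506)² + (y + 9.006)² = 77.9610241711²
eq3−eq2, eq3−eq1 (x²,y² cancel):
  1.240·x − 66.094·y = -2681.655197
  -68.152·x + 39.842·y = 3783.637779
det = 1.240·39.842 − -66.094·-68.152 = -4455.034208
x = (-2681.655197·39.842 − -66.094·3783.637779) / -4455.034208 = -32.150875
y = (1.240·3783.637779 − -2681.655197·-68.152) / -4455.034208 = 39.970165
|P − Q| = √((-32.150875 − 13.912)² + (39.970165 − 24.046)²) = 48.737742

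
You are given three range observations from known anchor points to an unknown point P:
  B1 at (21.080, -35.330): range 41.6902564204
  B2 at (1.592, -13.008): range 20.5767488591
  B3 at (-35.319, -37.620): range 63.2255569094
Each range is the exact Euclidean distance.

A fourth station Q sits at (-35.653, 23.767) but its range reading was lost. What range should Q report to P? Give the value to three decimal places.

50.424

eq1: (x − 21.080)² + (y + 35.330)² = 41.6902564204²
eq2: (x − 1.592)² + (y + 13.008)² = 20.5767488591²
eq3: (x + 35.319)² + (y + 37.620)² = 63.2255569094²
eq2−eq3, eq2−eq1 (x²,y² cancel):
  -73.822·x − 49.224·y = -1083.114820
  38.976·x − 44.644·y = 206.157885
det = -73.822·-44.644 − -49.224·38.976 = 5214.263992
x = (-1083.114820·-44.644 − -49.224·206.157885) / 5214.263992 = 11.219703
y = (-73.822·206.157885 − -1083.114820·38.976) / 5214.263992 = 5.177432
|P − Q| = √((11.219703 − -35.653)² + (5.177432 − 23.767)²) = 50.424422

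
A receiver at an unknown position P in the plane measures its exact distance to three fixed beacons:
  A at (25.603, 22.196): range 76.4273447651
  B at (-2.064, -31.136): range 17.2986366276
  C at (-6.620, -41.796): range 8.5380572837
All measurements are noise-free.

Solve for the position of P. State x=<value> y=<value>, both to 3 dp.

x=-15.131 y=-42.471

eq1: (x − 25.603)² + (y − 22.196)² = 76.4273447651²
eq2: (x + 2.064)² + (y + 31.136)² = 17.2986366276²
eq3: (x + 6.620)² + (y + 41.796)² = 8.5380572837²
eq1−eq3, eq1−eq2 (x²,y² cancel):
  -64.446·x − 127.984·y = 6410.794597
  -55.334·x − 106.664·y = 5367.430766
det = -64.446·-106.664 − -127.984·-55.334 = -207.798512
x = (6410.794597·-106.664 − -127.984·5367.430766) / -207.798512 = -15.131313
y = (-64.446·5367.430766 − 6410.794597·-55.334) / -207.798512 = -42.471262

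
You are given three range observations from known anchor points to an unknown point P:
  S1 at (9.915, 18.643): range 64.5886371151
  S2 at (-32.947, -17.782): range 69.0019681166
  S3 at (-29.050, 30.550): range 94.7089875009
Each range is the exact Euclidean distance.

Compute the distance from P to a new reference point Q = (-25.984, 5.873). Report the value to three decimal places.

75.005

eq1: (x − 9.915)² + (y − 18.643)² = 64.5886371151²
eq2: (x + 32.947)² + (y + 17.782)² = 69.0019681166²
eq3: (x + 29.050)² + (y − 30.550)² = 94.7089875009²
eq1−eq3, eq1−eq2 (x²,y² cancel):
  -77.930·x + 23.814·y = -3466.763943
  -85.724·x − 72.850·y = 366.256099
det = -77.930·-72.850 − 23.814·-85.724 = 7718.631836
x = (-3466.763943·-72.850 − 23.814·366.256099) / 7718.631836 = 31.590020
y = (-77.930·366.256099 − -3466.763943·-85.724) / 7718.631836 = -42.200123
|P − Q| = √((31.590020 − -25.984)² + (-42.200123 − 5.873)²) = 75.005285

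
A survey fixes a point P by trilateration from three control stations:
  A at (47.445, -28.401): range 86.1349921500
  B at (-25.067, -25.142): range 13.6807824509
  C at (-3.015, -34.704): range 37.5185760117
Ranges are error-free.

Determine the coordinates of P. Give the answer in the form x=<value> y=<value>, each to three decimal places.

x=-38.486 y=-22.480

eq1: (x − 47.445)² + (y + 28.401)² = 86.1349921500²
eq2: (x + 25.067)² + (y + 25.142)² = 13.6807824509²
eq3: (x + 3.015)² + (y + 34.704)² = 37.5185760117²
eq1−eq2, eq1−eq3 (x²,y² cancel):
  -145.024·x + 6.518·y = 5434.902891
  -100.920·x − 12.606·y = 4167.406342
det = -145.024·-12.606 − 6.518·-100.920 = 2485.969104
x = (5434.902891·-12.606 − 6.518·4167.406342) / 2485.969104 = -38.486215
y = (-145.024·4167.406342 − 5434.902891·-100.920) / 2485.969104 = -22.479578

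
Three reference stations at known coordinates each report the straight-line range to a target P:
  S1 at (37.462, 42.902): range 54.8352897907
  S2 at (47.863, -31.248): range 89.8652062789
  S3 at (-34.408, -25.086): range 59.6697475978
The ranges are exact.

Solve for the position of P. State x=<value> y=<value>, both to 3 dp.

x=-16.227 y=31.746

eq1: (x − 37.462)² + (y − 42.902)² = 54.8352897907²
eq2: (x − 47.863)² + (y + 31.248)² = 89.8652062789²
eq3: (x + 34.408)² + (y + 25.086)² = 59.6697475978²
eq1−eq2, eq1−eq3 (x²,y² cancel):
  20.802·x − 148.300·y = -5045.525068
  -143.740·x − 135.976·y = -1984.334960
det = 20.802·-135.976 − -148.300·-143.740 = -24145.214752
x = (-5045.525068·-135.976 − -148.300·-1984.334960) / -24145.214752 = -16.226546
y = (20.802·-1984.334960 − -5045.525068·-143.740) / -24145.214752 = 31.746328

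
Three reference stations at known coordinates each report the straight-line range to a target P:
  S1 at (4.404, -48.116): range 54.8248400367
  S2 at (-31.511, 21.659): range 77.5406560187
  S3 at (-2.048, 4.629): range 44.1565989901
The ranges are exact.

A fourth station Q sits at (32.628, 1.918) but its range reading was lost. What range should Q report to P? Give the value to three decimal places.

eq1: (x − 4.404)² + (y + 48.116)² = 54.8248400367²
eq2: (x + 31.511)² + (y − 21.659)² = 77.5406560187²
eq3: (x + 2.048)² + (y − 4.629)² = 44.1565989901²
eq3−eq1, eq3−eq2 (x²,y² cancel):
  12.904·x − 105.490·y = 1252.964876
  -58.926·x + 34.060·y = -2626.314644
det = 12.904·34.060 − -105.490·-58.926 = -5776.593500
x = (1252.964876·34.060 − -105.490·-2626.314644) / -5776.593500 = 40.573038
y = (12.904·-2626.314644 − 1252.964876·-58.926) / -5776.593500 = -6.914498
|P − Q| = √((40.573038 − 32.628)² + (-6.914498 − 1.918)²) = 11.880095

11.880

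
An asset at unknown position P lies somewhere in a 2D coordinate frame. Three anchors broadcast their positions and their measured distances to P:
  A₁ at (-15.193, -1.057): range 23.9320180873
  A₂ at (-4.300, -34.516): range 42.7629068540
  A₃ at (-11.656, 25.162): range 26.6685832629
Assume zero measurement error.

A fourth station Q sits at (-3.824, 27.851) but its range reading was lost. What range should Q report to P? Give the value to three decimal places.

24.080

eq1: (x + 15.193)² + (y + 1.057)² = 23.9320180873²
eq2: (x + 4.300)² + (y + 34.516)² = 42.7629068540²
eq3: (x + 11.656)² + (y − 25.162)² = 26.6685832629²
eq2−eq3, eq2−eq1 (x²,y² cancel):
  -14.712·x + 119.356·y = 676.597193
  -21.786·x + 66.918·y = 278.024955
det = -14.712·66.918 − 119.356·-21.786 = 1615.792200
x = (676.597193·66.918 − 119.356·278.024955) / 1615.792200 = 7.483997
y = (-14.712·278.024955 − 676.597193·-21.786) / 1615.792200 = 6.591221
|P − Q| = √((7.483997 − -3.824)² + (6.591221 − 27.851)²) = 24.080054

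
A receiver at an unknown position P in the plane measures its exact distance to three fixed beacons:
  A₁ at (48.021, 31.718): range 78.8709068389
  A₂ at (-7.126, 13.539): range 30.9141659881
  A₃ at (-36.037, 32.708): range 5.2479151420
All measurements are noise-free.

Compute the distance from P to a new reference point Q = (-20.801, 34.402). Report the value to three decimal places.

10.083

eq1: (x − 48.021)² + (y − 31.718)² = 78.8709068389²
eq2: (x + 7.126)² + (y − 13.539)² = 30.9141659881²
eq3: (x + 36.037)² + (y − 32.708)² = 5.2479151420²
eq1−eq2, eq1−eq3 (x²,y² cancel):
  -110.294·x − 36.358·y = 2186.970719
  -168.116·x + 1.980·y = 5249.510000
det = -110.294·1.980 − -36.358·-168.116 = -6330.743648
x = (2186.970719·1.980 − -36.358·5249.510000) / -6330.743648 = -30.832379
y = (-110.294·5249.510000 − 2186.970719·-168.116) / -6330.743648 = 33.380705
|P − Q| = √((-30.832379 − -20.801)² + (33.380705 − 34.402)²) = 10.083234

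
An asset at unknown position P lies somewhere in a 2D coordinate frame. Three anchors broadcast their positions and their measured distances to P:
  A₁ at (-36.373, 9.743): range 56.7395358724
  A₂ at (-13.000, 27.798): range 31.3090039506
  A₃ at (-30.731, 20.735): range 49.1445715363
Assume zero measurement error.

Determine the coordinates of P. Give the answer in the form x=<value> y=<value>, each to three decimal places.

x=18.205 y=25.253

eq1: (x + 36.373)² + (y − 9.743)² = 56.7395358724²
eq2: (x + 13.000)² + (y − 27.798)² = 31.3090039506²
eq3: (x + 30.731)² + (y − 20.735)² = 49.1445715363²
eq3−eq2, eq3−eq1 (x²,y² cancel):
  35.462·x + 14.126·y = 1002.329401
  -11.284·x − 21.984·y = -760.599428
det = 35.462·-21.984 − 14.126·-11.284 = -620.198824
x = (1002.329401·-21.984 − 14.126·-760.599428) / -620.198824 = 18.205423
y = (35.462·-760.599428 − 1002.329401·-11.284) / -620.198824 = 25.253340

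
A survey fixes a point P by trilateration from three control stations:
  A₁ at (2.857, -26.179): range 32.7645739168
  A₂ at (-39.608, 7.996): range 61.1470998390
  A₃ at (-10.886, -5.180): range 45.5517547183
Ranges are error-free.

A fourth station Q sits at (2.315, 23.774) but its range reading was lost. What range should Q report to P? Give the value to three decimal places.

76.874

eq1: (x − 2.857)² + (y + 26.179)² = 32.7645739168²
eq2: (x + 39.608)² + (y − 7.996)² = 61.1470998390²
eq3: (x + 10.886)² + (y + 5.180)² = 45.5517547183²
eq3−eq2, eq3−eq1 (x²,y² cancel):
  -57.444·x + 26.352·y = -176.613177
  27.486·x − 41.998·y = 1549.610148
det = -57.444·-41.998 − 26.352·27.486 = 1688.222040
x = (-176.613177·-41.998 − 26.352·1549.610148) / 1688.222040 = -19.794746
y = (-57.444·1549.610148 − -176.613177·27.486) / 1688.222040 = -49.852101
|P − Q| = √((-19.794746 − 2.315)² + (-49.852101 − 23.774)²) = 76.874206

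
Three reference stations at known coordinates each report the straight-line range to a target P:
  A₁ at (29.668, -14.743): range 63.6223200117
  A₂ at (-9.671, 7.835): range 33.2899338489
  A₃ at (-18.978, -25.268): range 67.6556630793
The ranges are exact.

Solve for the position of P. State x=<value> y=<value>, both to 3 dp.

x=-2.258 y=40.289

eq1: (x − 29.668)² + (y + 14.743)² = 63.6223200117²
eq2: (x + 9.671)² + (y − 7.835)² = 33.2899338489²
eq3: (x + 18.978)² + (y + 25.268)² = 67.6556630793²
eq3−eq2, eq3−eq1 (x²,y² cancel):
  18.614·x + 66.206·y = 2625.348209
  97.292·x + 21.050·y = 628.399108
det = 18.614·21.050 − 66.206·97.292 = -6049.489452
x = (2625.348209·21.050 − 66.206·628.399108) / -6049.489452 = -2.258007
y = (18.614·628.399108 − 2625.348209·97.292) / -6049.489452 = 40.289079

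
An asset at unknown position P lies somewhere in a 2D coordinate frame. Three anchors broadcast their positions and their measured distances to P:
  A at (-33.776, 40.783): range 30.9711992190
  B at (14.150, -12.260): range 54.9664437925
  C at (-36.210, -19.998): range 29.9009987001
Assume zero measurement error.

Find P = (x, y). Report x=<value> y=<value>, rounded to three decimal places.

eq1: (x + 33.776)² + (y − 40.783)² = 30.9711992190²
eq2: (x − 14.150)² + (y + 12.260)² = 54.9664437925²
eq3: (x + 36.210)² + (y + 19.998)² = 29.9009987001²
eq1−eq2, eq1−eq3 (x²,y² cancel):
  95.852·x − 106.086·y = -4515.635927
  -4.868·x − 121.562·y = -1027.841703
det = 95.852·-121.562 − -106.086·-4.868 = -12168.387472
x = (-4515.635927·-121.562 − -106.086·-1027.841703) / -12168.387472 = -36.150239
y = (95.852·-1027.841703 − -4515.635927·-4.868) / -12168.387472 = 9.902939

x=-36.150 y=9.903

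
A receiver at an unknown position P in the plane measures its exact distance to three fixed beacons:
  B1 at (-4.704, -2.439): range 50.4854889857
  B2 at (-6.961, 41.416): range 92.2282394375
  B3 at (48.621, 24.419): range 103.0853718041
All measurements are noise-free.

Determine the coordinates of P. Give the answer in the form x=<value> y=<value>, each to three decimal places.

eq1: (x + 4.704)² + (y + 2.439)² = 50.4854889857²
eq2: (x + 6.961)² + (y − 41.416)² = 92.2282394375²
eq3: (x − 48.621)² + (y − 24.419)² = 103.0853718041²
eq3−eq2, eq3−eq1 (x²,y² cancel):
  -111.164·x + 33.994·y = 923.997105
  -106.650·x − 53.716·y = 5145.596417
det = -111.164·-53.716 − 33.994·-106.650 = 9596.745524
x = (923.997105·-53.716 − 33.994·5145.596417) / 9596.745524 = -23.398853
y = (-111.164·5145.596417 − 923.997105·-106.650) / 9596.745524 = -49.335557

x=-23.399 y=-49.336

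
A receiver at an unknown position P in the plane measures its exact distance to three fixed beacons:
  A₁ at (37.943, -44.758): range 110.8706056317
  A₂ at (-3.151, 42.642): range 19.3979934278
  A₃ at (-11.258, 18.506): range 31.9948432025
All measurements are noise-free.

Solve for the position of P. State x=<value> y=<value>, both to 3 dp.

eq1: (x − 37.943)² + (y + 44.758)² = 110.8706056317²
eq2: (x + 3.151)² + (y − 42.642)² = 19.3979934278²
eq3: (x + 11.258)² + (y − 18.506)² = 31.9948432025²
eq2−eq3, eq2−eq1 (x²,y² cancel):
  -16.214·x − 48.272·y = -2006.442208
  82.188·x − 174.800·y = -10301.328196
det = -16.214·-174.800 − -48.272·82.188 = 6801.586336
x = (-2006.442208·-174.800 − -48.272·-10301.328196) / 6801.586336 = -21.544918
y = (-16.214·-10301.328196 − -2006.442208·82.188) / 6801.586336 = 48.802028

x=-21.545 y=48.802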